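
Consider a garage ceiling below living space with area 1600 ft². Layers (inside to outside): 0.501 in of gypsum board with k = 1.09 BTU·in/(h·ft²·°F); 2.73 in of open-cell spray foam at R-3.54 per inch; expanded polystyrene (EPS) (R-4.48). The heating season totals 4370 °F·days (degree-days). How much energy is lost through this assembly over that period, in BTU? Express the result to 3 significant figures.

11500000 BTU

0.501/1.09 = 0.4596
2.73 × 3.54 = 9.664
R_total = 0.4596 + 9.664 + 4.48 = 14.6 ft²·°F·h/BTU
E = A × HDD × 24 / R = 1600 × 4370 × 24 / 14.6 = 11490000 BTU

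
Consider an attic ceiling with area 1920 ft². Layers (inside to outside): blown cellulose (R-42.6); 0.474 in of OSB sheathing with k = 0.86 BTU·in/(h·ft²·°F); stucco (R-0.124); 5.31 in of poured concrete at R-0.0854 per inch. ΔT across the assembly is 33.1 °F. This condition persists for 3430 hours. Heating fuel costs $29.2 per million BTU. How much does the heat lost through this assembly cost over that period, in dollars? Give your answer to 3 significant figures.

146 dollars

0.474/0.86 = 0.5512
5.31 × 0.0854 = 0.4535
R_total = 42.6 + 0.5512 + 0.124 + 0.4535 = 43.73 ft²·°F·h/BTU
Q = 1920 × 33.1 / 43.73 = 1453 BTU/h
E = 1453 × 3430 = 4985000 BTU
Cost = 4985000/10⁶ × 29.2 = $145.6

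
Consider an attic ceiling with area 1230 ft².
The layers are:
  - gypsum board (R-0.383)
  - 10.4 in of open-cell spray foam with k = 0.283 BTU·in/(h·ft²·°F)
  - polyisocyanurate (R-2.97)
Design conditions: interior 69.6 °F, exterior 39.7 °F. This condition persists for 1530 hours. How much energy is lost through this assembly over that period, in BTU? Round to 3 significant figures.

1400000 BTU

10.4/0.283 = 36.75
R_total = 0.383 + 36.75 + 2.97 = 40.1 ft²·°F·h/BTU
Q = 1230 × (69.6 − 39.7) / 40.1 = 917.1 BTU/h
E = 917.1 × 1530 = 1403000 BTU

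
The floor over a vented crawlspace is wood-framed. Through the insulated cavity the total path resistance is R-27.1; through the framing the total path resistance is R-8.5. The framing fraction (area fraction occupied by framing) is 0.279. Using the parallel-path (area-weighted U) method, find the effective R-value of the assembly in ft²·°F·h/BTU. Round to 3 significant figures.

16.8 ft²·°F·h/BTU

U_eff = 0.721/27.1 + 0.279/8.5 = 0.02661 + 0.03282 = 0.05943
R_eff = 1/U_eff = 16.83 ft²·°F·h/BTU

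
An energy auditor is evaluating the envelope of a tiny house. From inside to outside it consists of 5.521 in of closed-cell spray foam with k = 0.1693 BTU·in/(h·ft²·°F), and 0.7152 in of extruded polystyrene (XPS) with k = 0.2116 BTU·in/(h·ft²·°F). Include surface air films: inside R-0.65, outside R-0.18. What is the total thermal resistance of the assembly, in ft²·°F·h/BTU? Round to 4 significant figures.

36.82 ft²·°F·h/BTU

5.521/0.1693 = 32.611
0.7152/0.2116 = 3.38
R_total = 0.65 + 32.611 + 3.38 + 0.18 = 36.821 ft²·°F·h/BTU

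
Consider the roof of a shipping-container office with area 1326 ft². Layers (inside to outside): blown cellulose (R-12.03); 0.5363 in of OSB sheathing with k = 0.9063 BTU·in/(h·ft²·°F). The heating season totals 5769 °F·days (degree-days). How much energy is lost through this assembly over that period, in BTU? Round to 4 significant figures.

0.5363/0.9063 = 0.59175
R_total = 12.03 + 0.59175 = 12.622 ft²·°F·h/BTU
E = A × HDD × 24 / R = 1326 × 5769 × 24 / 12.622 = 14546000 BTU

14550000 BTU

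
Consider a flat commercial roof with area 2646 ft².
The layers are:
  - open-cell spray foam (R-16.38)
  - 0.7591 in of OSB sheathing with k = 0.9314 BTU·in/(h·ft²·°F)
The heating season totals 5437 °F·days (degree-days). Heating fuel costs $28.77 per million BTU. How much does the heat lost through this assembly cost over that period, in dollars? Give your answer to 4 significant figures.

577.7 dollars

0.7591/0.9314 = 0.81501
R_total = 16.38 + 0.81501 = 17.195 ft²·°F·h/BTU
E = A × HDD × 24 / R = 2646 × 5437 × 24 / 17.195 = 20080000 BTU
Cost = 20080000/10⁶ × 28.77 = $577.69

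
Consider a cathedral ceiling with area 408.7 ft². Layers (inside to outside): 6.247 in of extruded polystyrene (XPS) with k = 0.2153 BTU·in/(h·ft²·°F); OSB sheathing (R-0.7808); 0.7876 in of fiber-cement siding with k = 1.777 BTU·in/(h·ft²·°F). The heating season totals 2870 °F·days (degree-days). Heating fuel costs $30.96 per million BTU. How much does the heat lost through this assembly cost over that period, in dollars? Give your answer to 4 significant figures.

6.247/0.2153 = 29.015
0.7876/1.777 = 0.44322
R_total = 29.015 + 0.7808 + 0.44322 = 30.239 ft²·°F·h/BTU
E = A × HDD × 24 / R = 408.7 × 2870 × 24 / 30.239 = 930950 BTU
Cost = 930950/10⁶ × 30.96 = $28.822

28.82 dollars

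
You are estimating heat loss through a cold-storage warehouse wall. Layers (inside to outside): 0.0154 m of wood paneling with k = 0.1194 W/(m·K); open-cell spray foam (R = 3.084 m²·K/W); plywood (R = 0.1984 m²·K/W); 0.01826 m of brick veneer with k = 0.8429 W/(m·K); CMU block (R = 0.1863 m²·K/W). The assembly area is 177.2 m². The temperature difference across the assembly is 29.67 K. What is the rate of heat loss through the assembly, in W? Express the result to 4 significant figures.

1453 W

0.0154/0.1194 = 0.12898
0.01826/0.8429 = 0.021663
R_total = 0.12898 + 3.084 + 0.1984 + 0.021663 + 0.1863 = 3.6193 m²·K/W
Q = A·ΔT/R = 177.2 × 29.67 / 3.6193 = 1452.6 W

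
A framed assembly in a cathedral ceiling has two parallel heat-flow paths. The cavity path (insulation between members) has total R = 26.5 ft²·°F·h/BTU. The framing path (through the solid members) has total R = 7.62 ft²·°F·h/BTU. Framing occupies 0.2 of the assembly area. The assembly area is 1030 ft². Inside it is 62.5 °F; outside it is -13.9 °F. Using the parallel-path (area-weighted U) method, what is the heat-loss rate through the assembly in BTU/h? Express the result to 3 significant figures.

U_eff = 0.8/26.5 + 0.2/7.62 = 0.03019 + 0.02625 = 0.05644
R_eff = 1/U_eff = 17.72 ft²·°F·h/BTU
Q = 1030 × (62.5 − (-13.9)) / 17.72 = 4441 BTU/h

4440 BTU/h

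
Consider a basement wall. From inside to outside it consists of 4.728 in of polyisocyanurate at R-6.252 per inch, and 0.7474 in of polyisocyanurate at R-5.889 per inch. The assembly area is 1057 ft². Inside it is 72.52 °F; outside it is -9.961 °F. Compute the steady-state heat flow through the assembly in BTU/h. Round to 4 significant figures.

4.728 × 6.252 = 29.559
0.7474 × 5.889 = 4.4014
R_total = 29.559 + 4.4014 = 33.961 ft²·°F·h/BTU
Q = A·ΔT/R = 1057 × (72.52 − (-9.961)) / 33.961 = 2567.1 BTU/h

2567 BTU/h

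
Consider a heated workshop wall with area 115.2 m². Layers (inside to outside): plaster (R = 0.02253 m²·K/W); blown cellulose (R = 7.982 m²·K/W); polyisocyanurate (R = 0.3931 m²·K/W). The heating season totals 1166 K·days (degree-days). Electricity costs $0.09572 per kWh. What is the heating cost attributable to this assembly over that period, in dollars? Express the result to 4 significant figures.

36.75 dollars

R_total = 0.02253 + 7.982 + 0.3931 = 8.3976 m²·K/W
E = A × HDD × 24 / R / 1000 = 115.2 × 1166 × 24 / 8.3976 / 1000 = 383.89 kWh
Cost = 383.89 × 0.09572 = $36.746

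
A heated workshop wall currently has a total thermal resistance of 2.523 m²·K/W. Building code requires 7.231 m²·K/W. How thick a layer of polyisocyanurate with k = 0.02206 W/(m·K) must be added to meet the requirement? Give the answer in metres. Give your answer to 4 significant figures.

0.1039 m

ΔR = 7.231 − 2.523 = 4.708 m²·K/W
L = ΔR × k = 4.708 × 0.02206 = 0.10386 m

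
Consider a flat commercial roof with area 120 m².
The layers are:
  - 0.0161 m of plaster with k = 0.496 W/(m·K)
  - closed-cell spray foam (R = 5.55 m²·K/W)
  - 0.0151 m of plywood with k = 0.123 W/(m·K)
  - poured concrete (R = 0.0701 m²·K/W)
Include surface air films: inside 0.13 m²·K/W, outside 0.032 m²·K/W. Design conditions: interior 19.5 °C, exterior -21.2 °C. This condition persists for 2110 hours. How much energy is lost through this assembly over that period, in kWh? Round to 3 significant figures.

1740 kWh

0.0161/0.496 = 0.03246
0.0151/0.123 = 0.1228
R_total = 0.13 + 0.03246 + 5.55 + 0.1228 + 0.0701 + 0.032 = 5.937 m²·K/W
Q = 120 × (19.5 − (-21.2)) / 5.937 = 822.6 W
E = 822.6 W × 2110 h / 1000 = 1736 kWh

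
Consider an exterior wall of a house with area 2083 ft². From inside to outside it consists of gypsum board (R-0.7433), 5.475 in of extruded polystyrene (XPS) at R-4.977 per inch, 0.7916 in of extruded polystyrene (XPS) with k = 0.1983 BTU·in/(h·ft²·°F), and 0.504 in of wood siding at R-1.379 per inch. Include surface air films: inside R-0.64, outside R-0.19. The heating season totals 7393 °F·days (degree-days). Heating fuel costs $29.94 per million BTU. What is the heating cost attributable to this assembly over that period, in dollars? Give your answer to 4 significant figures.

330.2 dollars

5.475 × 4.977 = 27.249
0.7916/0.1983 = 3.9919
0.504 × 1.379 = 0.69502
R_total = 0.64 + 0.7433 + 27.249 + 3.9919 + 0.69502 + 0.19 = 33.509 ft²·°F·h/BTU
E = A × HDD × 24 / R = 2083 × 7393 × 24 / 33.509 = 11029000 BTU
Cost = 11029000/10⁶ × 29.94 = $330.22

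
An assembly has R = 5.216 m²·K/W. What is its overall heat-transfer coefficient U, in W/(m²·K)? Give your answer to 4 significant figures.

U = 1/R = 1/5.216 = 0.19172

0.1917 W/(m²·K)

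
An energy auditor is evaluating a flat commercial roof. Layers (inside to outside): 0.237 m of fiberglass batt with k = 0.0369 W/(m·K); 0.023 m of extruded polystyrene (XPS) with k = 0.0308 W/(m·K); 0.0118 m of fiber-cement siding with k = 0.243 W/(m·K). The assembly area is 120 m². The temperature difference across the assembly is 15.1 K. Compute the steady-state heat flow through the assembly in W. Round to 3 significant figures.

0.237/0.0369 = 6.423
0.023/0.0308 = 0.7468
0.0118/0.243 = 0.04856
R_total = 6.423 + 0.7468 + 0.04856 = 7.218 m²·K/W
Q = A·ΔT/R = 120 × 15.1 / 7.218 = 251 W

251 W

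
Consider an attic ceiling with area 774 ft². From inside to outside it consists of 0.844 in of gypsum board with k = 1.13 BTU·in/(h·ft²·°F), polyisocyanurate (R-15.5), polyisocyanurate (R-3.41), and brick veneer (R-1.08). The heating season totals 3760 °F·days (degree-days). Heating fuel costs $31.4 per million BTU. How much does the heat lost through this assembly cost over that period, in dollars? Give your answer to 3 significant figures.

106 dollars

0.844/1.13 = 0.7469
R_total = 0.7469 + 15.5 + 3.41 + 1.08 = 20.74 ft²·°F·h/BTU
E = A × HDD × 24 / R = 774 × 3760 × 24 / 20.74 = 3368000 BTU
Cost = 3368000/10⁶ × 31.4 = $105.8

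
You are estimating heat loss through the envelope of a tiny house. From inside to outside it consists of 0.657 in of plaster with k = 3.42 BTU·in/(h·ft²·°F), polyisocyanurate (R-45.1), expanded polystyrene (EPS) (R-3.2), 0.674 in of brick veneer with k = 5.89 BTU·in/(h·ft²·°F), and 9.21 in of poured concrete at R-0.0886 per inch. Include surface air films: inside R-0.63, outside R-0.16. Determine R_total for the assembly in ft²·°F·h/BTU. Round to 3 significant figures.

0.657/3.42 = 0.1921
0.674/5.89 = 0.1144
9.21 × 0.0886 = 0.816
R_total = 0.63 + 0.1921 + 45.1 + 3.2 + 0.1144 + 0.816 + 0.16 = 50.21 ft²·°F·h/BTU

50.2 ft²·°F·h/BTU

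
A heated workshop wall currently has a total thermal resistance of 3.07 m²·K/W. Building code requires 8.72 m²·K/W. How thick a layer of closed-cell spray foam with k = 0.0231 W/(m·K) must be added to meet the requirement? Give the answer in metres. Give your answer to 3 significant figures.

0.131 m

ΔR = 8.72 − 3.07 = 5.65 m²·K/W
L = ΔR × k = 5.65 × 0.0231 = 0.1305 m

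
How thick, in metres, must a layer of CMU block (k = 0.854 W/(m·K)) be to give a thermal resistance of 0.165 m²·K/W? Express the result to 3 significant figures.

L = R·k = 0.165 × 0.854 = 0.1409 m

0.141 m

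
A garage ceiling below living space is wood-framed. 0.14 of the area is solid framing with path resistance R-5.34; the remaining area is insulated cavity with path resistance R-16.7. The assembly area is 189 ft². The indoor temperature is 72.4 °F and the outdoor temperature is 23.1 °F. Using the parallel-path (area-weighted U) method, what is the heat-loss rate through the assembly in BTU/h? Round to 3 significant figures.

724 BTU/h

U_eff = 0.86/16.7 + 0.14/5.34 = 0.0515 + 0.02622 = 0.07771
R_eff = 1/U_eff = 12.87 ft²·°F·h/BTU
Q = 189 × (72.4 − 23.1) / 12.87 = 724.1 BTU/h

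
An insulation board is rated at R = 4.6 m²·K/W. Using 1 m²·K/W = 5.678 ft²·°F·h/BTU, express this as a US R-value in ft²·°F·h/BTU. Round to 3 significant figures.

26.1 ft²·°F·h/BTU

R_US = 4.6 × 5.678 = 26.12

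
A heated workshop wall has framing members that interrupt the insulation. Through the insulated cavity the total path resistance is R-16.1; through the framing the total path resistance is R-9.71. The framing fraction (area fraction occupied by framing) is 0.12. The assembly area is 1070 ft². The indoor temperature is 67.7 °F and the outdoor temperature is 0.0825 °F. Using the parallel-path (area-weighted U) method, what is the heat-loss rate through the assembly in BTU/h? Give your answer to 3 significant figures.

4850 BTU/h

U_eff = 0.88/16.1 + 0.12/9.71 = 0.05466 + 0.01236 = 0.06702
R_eff = 1/U_eff = 14.92 ft²·°F·h/BTU
Q = 1070 × (67.7 − 0.0825) / 14.92 = 4849 BTU/h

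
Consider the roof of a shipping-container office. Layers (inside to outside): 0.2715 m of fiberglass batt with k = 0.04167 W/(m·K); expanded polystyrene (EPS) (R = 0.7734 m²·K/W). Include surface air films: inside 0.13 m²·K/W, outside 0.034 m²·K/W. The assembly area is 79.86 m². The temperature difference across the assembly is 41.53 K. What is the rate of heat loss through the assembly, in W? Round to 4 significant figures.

0.2715/0.04167 = 6.5155
R_total = 0.13 + 6.5155 + 0.7734 + 0.034 = 7.4529 m²·K/W
Q = A·ΔT/R = 79.86 × 41.53 / 7.4529 = 445.01 W

445.0 W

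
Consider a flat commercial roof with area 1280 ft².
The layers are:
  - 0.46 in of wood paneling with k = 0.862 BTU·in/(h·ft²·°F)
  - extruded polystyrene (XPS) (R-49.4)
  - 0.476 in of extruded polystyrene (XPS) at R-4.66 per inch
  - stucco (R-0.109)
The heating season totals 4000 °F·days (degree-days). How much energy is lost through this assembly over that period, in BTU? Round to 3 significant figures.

2350000 BTU

0.46/0.862 = 0.5336
0.476 × 4.66 = 2.218
R_total = 0.5336 + 49.4 + 2.218 + 0.109 = 52.26 ft²·°F·h/BTU
E = A × HDD × 24 / R = 1280 × 4000 × 24 / 52.26 = 2351000 BTU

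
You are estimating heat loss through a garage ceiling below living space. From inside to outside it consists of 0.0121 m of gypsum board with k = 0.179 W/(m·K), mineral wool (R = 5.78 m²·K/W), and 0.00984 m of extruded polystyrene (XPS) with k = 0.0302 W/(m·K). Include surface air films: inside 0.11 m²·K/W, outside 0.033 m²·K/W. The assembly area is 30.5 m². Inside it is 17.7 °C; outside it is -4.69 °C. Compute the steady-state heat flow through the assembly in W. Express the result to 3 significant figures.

0.0121/0.179 = 0.0676
0.00984/0.0302 = 0.3258
R_total = 0.11 + 0.0676 + 5.78 + 0.3258 + 0.033 = 6.316 m²·K/W
Q = A·ΔT/R = 30.5 × (17.7 − (-4.69)) / 6.316 = 108.1 W

108 W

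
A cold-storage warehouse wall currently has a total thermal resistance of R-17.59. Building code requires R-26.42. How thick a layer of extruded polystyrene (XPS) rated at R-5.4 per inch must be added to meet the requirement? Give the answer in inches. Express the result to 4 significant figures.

1.635 in

ΔR = 26.42 − 17.59 = 8.83 ft²·°F·h/BTU
L = ΔR / (R/in) = 8.83/5.4 = 1.6352 in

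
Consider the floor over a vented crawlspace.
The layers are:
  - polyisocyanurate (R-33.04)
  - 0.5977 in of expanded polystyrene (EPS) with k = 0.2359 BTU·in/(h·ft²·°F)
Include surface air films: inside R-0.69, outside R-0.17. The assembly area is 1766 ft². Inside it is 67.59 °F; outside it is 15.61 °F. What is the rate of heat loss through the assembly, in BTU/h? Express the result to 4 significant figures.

0.5977/0.2359 = 2.5337
R_total = 0.69 + 33.04 + 2.5337 + 0.17 = 36.434 ft²·°F·h/BTU
Q = A·ΔT/R = 1766 × (67.59 − 15.61) / 36.434 = 2519.6 BTU/h

2520 BTU/h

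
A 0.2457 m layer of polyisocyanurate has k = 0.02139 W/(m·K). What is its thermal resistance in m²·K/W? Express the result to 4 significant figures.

R = L/k = 0.2457/0.02139 = 11.487 m²·K/W

11.49 m²·K/W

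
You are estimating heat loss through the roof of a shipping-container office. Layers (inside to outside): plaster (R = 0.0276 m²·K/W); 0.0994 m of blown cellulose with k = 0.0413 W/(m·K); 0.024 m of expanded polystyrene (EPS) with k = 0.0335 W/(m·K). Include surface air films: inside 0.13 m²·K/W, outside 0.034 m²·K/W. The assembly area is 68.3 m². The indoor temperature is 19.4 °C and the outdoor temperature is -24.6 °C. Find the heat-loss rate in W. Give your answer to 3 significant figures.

0.0994/0.0413 = 2.407
0.024/0.0335 = 0.7164
R_total = 0.13 + 0.0276 + 2.407 + 0.7164 + 0.034 = 3.315 m²·K/W
Q = A·ΔT/R = 68.3 × (19.4 − (-24.6)) / 3.315 = 906.6 W

907 W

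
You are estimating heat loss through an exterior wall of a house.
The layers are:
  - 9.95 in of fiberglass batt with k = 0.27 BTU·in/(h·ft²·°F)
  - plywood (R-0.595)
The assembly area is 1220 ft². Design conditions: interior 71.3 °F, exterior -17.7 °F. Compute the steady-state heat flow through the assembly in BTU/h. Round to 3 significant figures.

2900 BTU/h

9.95/0.27 = 36.85
R_total = 36.85 + 0.595 = 37.45 ft²·°F·h/BTU
Q = A·ΔT/R = 1220 × (71.3 − (-17.7)) / 37.45 = 2900 BTU/h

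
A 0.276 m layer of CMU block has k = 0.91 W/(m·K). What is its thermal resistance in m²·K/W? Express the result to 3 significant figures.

R = L/k = 0.276/0.91 = 0.3033 m²·K/W

0.303 m²·K/W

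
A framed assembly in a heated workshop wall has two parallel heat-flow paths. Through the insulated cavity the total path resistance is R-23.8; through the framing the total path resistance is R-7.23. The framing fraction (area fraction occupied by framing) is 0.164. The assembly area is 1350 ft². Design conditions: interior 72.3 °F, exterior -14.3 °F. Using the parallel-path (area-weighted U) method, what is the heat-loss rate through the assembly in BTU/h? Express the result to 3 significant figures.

6760 BTU/h

U_eff = 0.836/23.8 + 0.164/7.23 = 0.03513 + 0.02268 = 0.05781
R_eff = 1/U_eff = 17.3 ft²·°F·h/BTU
Q = 1350 × (72.3 − (-14.3)) / 17.3 = 6758 BTU/h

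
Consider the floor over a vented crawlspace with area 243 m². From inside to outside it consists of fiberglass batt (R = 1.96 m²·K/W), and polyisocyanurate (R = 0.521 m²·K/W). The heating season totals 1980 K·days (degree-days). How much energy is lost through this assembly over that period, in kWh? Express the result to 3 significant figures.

R_total = 1.96 + 0.521 = 2.481 m²·K/W
E = A × HDD × 24 / R / 1000 = 243 × 1980 × 24 / 2.481 / 1000 = 4654 kWh

4650 kWh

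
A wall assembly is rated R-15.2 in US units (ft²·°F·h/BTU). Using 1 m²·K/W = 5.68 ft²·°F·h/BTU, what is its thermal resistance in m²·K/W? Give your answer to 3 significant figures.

2.68 m²·K/W

R_SI = 15.2/5.68 = 2.676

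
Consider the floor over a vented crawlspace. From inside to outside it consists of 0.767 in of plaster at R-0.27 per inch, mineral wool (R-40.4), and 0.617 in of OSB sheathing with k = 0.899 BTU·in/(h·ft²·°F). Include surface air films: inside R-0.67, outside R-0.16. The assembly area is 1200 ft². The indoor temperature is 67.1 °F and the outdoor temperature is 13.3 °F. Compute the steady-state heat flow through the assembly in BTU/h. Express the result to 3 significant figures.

1530 BTU/h

0.767 × 0.27 = 0.2071
0.617/0.899 = 0.6863
R_total = 0.67 + 0.2071 + 40.4 + 0.6863 + 0.16 = 42.12 ft²·°F·h/BTU
Q = A·ΔT/R = 1200 × (67.1 − 13.3) / 42.12 = 1533 BTU/h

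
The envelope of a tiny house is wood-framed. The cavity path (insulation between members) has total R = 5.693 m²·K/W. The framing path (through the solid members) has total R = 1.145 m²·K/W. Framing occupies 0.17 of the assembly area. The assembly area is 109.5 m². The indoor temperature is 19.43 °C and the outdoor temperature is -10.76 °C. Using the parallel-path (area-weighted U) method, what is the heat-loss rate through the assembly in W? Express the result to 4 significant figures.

U_eff = 0.83/5.693 + 0.17/1.145 = 0.14579 + 0.14847 = 0.29426
R_eff = 1/U_eff = 3.3983 m²·K/W
Q = 109.5 × (19.43 − (-10.76)) / 3.3983 = 972.78 W

972.8 W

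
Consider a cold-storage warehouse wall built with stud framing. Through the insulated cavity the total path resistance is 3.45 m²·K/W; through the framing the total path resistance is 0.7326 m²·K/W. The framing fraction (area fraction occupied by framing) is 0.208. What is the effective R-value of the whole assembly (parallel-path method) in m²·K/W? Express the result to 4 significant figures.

1.947 m²·K/W

U_eff = 0.792/3.45 + 0.208/0.7326 = 0.22957 + 0.28392 = 0.51349
R_eff = 1/U_eff = 1.9475 m²·K/W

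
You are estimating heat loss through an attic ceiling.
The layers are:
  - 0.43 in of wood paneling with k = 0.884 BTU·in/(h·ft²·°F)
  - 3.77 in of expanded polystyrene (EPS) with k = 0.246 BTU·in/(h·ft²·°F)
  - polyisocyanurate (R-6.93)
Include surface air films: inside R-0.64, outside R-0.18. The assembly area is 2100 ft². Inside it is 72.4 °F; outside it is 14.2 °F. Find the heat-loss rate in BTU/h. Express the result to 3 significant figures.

5190 BTU/h

0.43/0.884 = 0.4864
3.77/0.246 = 15.33
R_total = 0.64 + 0.4864 + 15.33 + 6.93 + 0.18 = 23.56 ft²·°F·h/BTU
Q = A·ΔT/R = 2100 × (72.4 − 14.2) / 23.56 = 5187 BTU/h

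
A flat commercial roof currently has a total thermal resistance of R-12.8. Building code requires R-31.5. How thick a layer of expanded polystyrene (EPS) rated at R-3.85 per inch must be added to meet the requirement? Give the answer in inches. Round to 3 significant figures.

ΔR = 31.5 − 12.8 = 18.7 ft²·°F·h/BTU
L = ΔR / (R/in) = 18.7/3.85 = 4.857 in

4.86 in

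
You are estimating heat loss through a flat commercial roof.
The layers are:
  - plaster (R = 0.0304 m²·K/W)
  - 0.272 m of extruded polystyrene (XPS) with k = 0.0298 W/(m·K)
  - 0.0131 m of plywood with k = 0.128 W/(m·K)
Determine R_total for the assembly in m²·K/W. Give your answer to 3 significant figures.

0.272/0.0298 = 9.128
0.0131/0.128 = 0.1023
R_total = 0.0304 + 9.128 + 0.1023 = 9.26 m²·K/W

9.26 m²·K/W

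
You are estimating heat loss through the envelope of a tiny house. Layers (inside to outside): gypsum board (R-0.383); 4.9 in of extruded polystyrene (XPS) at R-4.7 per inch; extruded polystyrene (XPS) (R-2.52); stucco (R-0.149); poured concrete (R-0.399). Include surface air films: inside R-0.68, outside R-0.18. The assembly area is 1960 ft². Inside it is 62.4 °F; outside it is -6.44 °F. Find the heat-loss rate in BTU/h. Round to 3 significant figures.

4930 BTU/h

4.9 × 4.7 = 23.03
R_total = 0.68 + 0.383 + 23.03 + 2.52 + 0.149 + 0.399 + 0.18 = 27.34 ft²·°F·h/BTU
Q = A·ΔT/R = 1960 × (62.4 − (-6.44)) / 27.34 = 4935 BTU/h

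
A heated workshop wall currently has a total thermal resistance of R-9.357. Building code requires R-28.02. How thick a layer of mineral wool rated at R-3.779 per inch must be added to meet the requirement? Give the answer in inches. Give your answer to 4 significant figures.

4.939 in

ΔR = 28.02 − 9.357 = 18.663 ft²·°F·h/BTU
L = ΔR / (R/in) = 18.663/3.779 = 4.9386 in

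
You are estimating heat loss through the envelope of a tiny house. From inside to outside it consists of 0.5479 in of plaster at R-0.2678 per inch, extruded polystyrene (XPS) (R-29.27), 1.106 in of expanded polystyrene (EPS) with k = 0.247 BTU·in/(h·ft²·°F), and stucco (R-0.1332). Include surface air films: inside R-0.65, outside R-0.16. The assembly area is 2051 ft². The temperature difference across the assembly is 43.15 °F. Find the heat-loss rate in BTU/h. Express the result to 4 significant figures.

2540 BTU/h

0.5479 × 0.2678 = 0.14673
1.106/0.247 = 4.4777
R_total = 0.65 + 0.14673 + 29.27 + 4.4777 + 0.1332 + 0.16 = 34.838 ft²·°F·h/BTU
Q = A·ΔT/R = 2051 × 43.15 / 34.838 = 2540.4 BTU/h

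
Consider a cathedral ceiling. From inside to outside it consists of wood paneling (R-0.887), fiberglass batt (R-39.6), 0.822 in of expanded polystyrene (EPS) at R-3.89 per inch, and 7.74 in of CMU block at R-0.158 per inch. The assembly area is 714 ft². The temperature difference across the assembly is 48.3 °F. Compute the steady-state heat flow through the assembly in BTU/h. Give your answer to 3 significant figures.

0.822 × 3.89 = 3.198
7.74 × 0.158 = 1.223
R_total = 0.887 + 39.6 + 3.198 + 1.223 = 44.91 ft²·°F·h/BTU
Q = A·ΔT/R = 714 × 48.3 / 44.91 = 767.9 BTU/h

768 BTU/h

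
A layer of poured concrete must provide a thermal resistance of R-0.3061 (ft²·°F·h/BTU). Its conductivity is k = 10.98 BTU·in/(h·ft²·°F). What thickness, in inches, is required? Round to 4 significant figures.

L = R × k = 0.3061 × 10.98 = 3.361 in

3.361 in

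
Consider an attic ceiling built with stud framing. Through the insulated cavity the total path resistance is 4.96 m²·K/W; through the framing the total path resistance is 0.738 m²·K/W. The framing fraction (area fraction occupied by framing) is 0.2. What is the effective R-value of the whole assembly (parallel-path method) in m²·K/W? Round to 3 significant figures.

U_eff = 0.8/4.96 + 0.2/0.738 = 0.1613 + 0.271 = 0.4323
R_eff = 1/U_eff = 2.313 m²·K/W

2.31 m²·K/W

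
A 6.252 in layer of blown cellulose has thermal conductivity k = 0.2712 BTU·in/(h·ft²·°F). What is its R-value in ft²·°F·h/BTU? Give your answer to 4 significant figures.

23.05 ft²·°F·h/BTU

R = L/k = 6.252/0.2712 = 23.053 ft²·°F·h/BTU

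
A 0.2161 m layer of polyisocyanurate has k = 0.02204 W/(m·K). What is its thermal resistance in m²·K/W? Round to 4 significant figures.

9.805 m²·K/W

R = L/k = 0.2161/0.02204 = 9.8049 m²·K/W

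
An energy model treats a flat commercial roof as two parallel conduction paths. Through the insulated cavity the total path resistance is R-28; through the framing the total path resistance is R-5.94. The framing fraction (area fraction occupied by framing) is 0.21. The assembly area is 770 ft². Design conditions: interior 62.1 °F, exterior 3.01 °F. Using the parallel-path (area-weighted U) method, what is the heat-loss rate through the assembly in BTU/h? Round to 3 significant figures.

2890 BTU/h

U_eff = 0.79/28 + 0.21/5.94 = 0.02821 + 0.03535 = 0.06357
R_eff = 1/U_eff = 15.73 ft²·°F·h/BTU
Q = 770 × (62.1 − 3.01) / 15.73 = 2892 BTU/h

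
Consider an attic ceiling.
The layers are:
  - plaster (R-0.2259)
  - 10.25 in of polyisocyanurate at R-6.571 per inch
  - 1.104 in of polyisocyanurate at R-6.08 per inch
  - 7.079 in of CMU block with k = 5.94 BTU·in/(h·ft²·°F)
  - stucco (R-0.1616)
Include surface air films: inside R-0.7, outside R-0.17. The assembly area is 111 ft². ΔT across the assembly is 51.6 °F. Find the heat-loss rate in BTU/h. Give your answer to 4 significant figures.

10.25 × 6.571 = 67.353
1.104 × 6.08 = 6.7123
7.079/5.94 = 1.1918
R_total = 0.7 + 0.2259 + 67.353 + 6.7123 + 1.1918 + 0.1616 + 0.17 = 76.514 ft²·°F·h/BTU
Q = A·ΔT/R = 111 × 51.6 / 76.514 = 74.857 BTU/h

74.86 BTU/h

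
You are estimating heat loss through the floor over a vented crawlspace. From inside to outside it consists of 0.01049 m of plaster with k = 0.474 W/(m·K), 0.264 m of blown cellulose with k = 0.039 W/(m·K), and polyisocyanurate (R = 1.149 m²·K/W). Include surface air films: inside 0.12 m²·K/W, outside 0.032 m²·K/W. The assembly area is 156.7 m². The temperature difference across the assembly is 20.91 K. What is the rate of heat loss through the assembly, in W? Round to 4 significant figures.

0.01049/0.474 = 0.022131
0.264/0.039 = 6.7692
R_total = 0.12 + 0.022131 + 6.7692 + 1.149 + 0.032 = 8.0924 m²·K/W
Q = A·ΔT/R = 156.7 × 20.91 / 8.0924 = 404.9 W

404.9 W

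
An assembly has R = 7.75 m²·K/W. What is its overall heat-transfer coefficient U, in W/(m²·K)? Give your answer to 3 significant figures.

U = 1/R = 1/7.75 = 0.129

0.129 W/(m²·K)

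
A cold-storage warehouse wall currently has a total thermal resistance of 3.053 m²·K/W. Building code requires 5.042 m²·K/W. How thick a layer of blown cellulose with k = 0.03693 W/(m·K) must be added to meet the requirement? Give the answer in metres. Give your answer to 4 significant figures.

ΔR = 5.042 − 3.053 = 1.989 m²·K/W
L = ΔR × k = 1.989 × 0.03693 = 0.073454 m

0.07345 m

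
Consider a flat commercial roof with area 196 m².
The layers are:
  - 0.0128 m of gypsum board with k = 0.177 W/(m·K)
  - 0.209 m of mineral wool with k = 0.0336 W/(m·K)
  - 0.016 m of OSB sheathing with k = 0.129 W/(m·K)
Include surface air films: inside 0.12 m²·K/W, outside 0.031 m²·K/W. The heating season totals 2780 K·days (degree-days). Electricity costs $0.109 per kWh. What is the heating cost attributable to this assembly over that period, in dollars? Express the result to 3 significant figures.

217 dollars

0.0128/0.177 = 0.07232
0.209/0.0336 = 6.22
0.016/0.129 = 0.124
R_total = 0.12 + 0.07232 + 6.22 + 0.124 + 0.031 = 6.568 m²·K/W
E = A × HDD × 24 / R / 1000 = 196 × 2780 × 24 / 6.568 / 1000 = 1991 kWh
Cost = 1991 × 0.109 = $217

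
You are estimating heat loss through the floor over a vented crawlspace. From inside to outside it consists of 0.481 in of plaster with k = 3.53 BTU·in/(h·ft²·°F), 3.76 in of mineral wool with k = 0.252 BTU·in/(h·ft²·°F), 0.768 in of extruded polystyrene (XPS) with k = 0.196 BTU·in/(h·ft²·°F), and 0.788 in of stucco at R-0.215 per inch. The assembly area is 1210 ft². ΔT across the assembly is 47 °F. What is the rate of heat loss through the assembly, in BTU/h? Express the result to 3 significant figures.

0.481/3.53 = 0.1363
3.76/0.252 = 14.92
0.768/0.196 = 3.918
0.788 × 0.215 = 0.1694
R_total = 0.1363 + 14.92 + 3.918 + 0.1694 = 19.14 ft²·°F·h/BTU
Q = A·ΔT/R = 1210 × 47 / 19.14 = 2971 BTU/h

2970 BTU/h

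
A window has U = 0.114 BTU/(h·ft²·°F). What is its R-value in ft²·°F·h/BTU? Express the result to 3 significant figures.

R = 1/U = 1/0.114 = 8.772

8.77 ft²·°F·h/BTU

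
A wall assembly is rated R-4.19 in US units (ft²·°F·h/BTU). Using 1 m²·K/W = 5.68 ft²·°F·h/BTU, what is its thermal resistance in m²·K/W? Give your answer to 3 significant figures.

0.738 m²·K/W

R_SI = 4.19/5.68 = 0.7377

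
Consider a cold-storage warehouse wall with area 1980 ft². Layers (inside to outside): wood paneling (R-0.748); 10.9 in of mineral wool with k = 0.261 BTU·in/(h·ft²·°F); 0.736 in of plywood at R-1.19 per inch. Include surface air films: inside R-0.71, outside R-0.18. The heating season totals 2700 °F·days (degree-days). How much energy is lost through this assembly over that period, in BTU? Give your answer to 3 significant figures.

10.9/0.261 = 41.76
0.736 × 1.19 = 0.8758
R_total = 0.71 + 0.748 + 41.76 + 0.8758 + 0.18 = 44.28 ft²·°F·h/BTU
E = A × HDD × 24 / R = 1980 × 2700 × 24 / 44.28 = 2898000 BTU

2900000 BTU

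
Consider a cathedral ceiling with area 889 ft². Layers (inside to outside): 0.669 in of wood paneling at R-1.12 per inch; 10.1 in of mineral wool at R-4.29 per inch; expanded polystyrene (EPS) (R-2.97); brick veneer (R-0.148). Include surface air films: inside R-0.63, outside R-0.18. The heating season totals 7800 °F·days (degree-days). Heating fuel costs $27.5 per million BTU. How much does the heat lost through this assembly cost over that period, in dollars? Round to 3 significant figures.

0.669 × 1.12 = 0.7493
10.1 × 4.29 = 43.33
R_total = 0.63 + 0.7493 + 43.33 + 2.97 + 0.148 + 0.18 = 48.01 ft²·°F·h/BTU
E = A × HDD × 24 / R = 889 × 7800 × 24 / 48.01 = 3467000 BTU
Cost = 3467000/10⁶ × 27.5 = $95.33

95.3 dollars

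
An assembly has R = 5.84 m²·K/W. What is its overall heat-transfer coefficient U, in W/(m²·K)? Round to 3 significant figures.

0.171 W/(m²·K)

U = 1/R = 1/5.84 = 0.1712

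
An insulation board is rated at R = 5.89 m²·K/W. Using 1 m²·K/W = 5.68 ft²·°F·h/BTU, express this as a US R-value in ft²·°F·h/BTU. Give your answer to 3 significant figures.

R_US = 5.89 × 5.68 = 33.46

33.5 ft²·°F·h/BTU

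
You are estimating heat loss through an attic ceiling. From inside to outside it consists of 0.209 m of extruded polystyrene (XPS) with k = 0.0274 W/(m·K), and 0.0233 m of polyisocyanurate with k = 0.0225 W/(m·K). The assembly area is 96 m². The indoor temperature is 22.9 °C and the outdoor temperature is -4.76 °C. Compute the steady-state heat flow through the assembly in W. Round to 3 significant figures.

0.209/0.0274 = 7.628
0.0233/0.0225 = 1.036
R_total = 7.628 + 1.036 = 8.663 m²·K/W
Q = A·ΔT/R = 96 × (22.9 − (-4.76)) / 8.663 = 306.5 W

307 W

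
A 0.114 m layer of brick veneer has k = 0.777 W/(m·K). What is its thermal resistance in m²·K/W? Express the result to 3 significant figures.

R = L/k = 0.114/0.777 = 0.1467 m²·K/W

0.147 m²·K/W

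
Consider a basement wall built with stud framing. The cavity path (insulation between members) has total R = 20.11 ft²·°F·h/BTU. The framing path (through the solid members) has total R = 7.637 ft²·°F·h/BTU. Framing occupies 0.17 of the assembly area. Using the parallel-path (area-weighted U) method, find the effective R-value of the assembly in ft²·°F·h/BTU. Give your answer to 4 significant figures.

15.74 ft²·°F·h/BTU

U_eff = 0.83/20.11 + 0.17/7.637 = 0.041273 + 0.02226 = 0.063533
R_eff = 1/U_eff = 15.74 ft²·°F·h/BTU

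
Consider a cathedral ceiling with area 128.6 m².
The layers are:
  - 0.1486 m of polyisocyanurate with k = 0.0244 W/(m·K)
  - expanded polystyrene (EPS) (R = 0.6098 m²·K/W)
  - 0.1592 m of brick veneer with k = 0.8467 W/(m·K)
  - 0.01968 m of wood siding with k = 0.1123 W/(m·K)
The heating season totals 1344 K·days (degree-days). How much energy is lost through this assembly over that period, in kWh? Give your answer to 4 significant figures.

0.1486/0.0244 = 6.0902
0.1592/0.8467 = 0.18802
0.01968/0.1123 = 0.17524
R_total = 6.0902 + 0.6098 + 0.18802 + 0.17524 = 7.0632 m²·K/W
E = A × HDD × 24 / R / 1000 = 128.6 × 1344 × 24 / 7.0632 / 1000 = 587.28 kWh

587.3 kWh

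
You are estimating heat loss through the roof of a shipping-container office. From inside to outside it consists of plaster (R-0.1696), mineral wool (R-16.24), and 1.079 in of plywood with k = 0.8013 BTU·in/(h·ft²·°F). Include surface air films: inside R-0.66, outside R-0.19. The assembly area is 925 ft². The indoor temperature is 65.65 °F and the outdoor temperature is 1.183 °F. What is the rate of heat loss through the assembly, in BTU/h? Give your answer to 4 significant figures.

3205 BTU/h

1.079/0.8013 = 1.3466
R_total = 0.66 + 0.1696 + 16.24 + 1.3466 + 0.19 = 18.606 ft²·°F·h/BTU
Q = A·ΔT/R = 925 × (65.65 − 1.183) / 18.606 = 3205 BTU/h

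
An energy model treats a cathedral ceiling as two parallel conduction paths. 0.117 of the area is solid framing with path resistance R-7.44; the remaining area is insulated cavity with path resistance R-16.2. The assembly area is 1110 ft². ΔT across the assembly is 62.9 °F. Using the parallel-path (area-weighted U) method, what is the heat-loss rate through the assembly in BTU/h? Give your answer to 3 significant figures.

4900 BTU/h

U_eff = 0.883/16.2 + 0.117/7.44 = 0.05451 + 0.01573 = 0.07023
R_eff = 1/U_eff = 14.24 ft²·°F·h/BTU
Q = 1110 × 62.9 / 14.24 = 4904 BTU/h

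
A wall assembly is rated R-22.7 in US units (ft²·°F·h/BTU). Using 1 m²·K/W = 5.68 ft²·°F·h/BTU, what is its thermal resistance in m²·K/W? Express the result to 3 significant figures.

R_SI = 22.7/5.68 = 3.996

4.00 m²·K/W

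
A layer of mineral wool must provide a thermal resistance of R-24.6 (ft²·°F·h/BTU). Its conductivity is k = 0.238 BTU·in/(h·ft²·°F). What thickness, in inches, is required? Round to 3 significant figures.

L = R × k = 24.6 × 0.238 = 5.855 in

5.85 in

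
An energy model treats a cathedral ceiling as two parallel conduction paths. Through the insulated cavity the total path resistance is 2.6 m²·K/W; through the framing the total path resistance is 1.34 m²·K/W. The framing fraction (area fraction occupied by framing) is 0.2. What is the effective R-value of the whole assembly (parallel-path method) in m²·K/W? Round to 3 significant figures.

2.19 m²·K/W

U_eff = 0.8/2.6 + 0.2/1.34 = 0.3077 + 0.1493 = 0.4569
R_eff = 1/U_eff = 2.188 m²·K/W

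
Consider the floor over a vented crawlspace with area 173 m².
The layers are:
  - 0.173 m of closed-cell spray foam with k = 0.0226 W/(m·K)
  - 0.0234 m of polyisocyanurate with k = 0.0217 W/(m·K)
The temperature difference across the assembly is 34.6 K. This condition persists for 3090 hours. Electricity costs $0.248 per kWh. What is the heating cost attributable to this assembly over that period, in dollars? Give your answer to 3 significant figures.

525 dollars

0.173/0.0226 = 7.655
0.0234/0.0217 = 1.078
R_total = 7.655 + 1.078 = 8.733 m²·K/W
Q = 173 × 34.6 / 8.733 = 685.4 W
E = 685.4 W × 3090 h / 1000 = 2118 kWh
Cost = 2118 × 0.248 = $525.2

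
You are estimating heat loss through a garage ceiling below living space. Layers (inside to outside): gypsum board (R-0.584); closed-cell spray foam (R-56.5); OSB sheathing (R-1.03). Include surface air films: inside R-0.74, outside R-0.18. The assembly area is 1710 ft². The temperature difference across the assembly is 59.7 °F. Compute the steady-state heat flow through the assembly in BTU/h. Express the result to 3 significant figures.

1730 BTU/h

R_total = 0.74 + 0.584 + 56.5 + 1.03 + 0.18 = 59.03 ft²·°F·h/BTU
Q = A·ΔT/R = 1710 × 59.7 / 59.03 = 1729 BTU/h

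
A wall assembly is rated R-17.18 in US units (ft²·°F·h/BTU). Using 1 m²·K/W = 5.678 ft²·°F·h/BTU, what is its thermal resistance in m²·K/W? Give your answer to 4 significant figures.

R_SI = 17.18/5.678 = 3.0257

3.026 m²·K/W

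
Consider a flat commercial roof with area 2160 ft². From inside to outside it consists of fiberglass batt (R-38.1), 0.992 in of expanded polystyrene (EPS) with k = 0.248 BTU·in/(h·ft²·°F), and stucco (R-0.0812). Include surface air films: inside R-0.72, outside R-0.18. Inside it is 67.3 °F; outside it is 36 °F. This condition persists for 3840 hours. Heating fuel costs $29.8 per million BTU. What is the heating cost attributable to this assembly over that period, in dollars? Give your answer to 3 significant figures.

0.992/0.248 = 4
R_total = 0.72 + 38.1 + 4 + 0.0812 + 0.18 = 43.08 ft²·°F·h/BTU
Q = 2160 × (67.3 − 36) / 43.08 = 1569 BTU/h
E = 1569 × 3840 = 6026000 BTU
Cost = 6026000/10⁶ × 29.8 = $179.6

180 dollars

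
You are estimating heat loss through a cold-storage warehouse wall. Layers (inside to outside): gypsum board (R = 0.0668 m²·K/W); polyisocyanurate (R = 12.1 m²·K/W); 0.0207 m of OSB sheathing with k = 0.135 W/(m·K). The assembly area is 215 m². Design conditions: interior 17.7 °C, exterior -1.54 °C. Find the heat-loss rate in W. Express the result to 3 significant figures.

0.0207/0.135 = 0.1533
R_total = 0.0668 + 12.1 + 0.1533 = 12.32 m²·K/W
Q = A·ΔT/R = 215 × (17.7 − (-1.54)) / 12.32 = 335.8 W

336 W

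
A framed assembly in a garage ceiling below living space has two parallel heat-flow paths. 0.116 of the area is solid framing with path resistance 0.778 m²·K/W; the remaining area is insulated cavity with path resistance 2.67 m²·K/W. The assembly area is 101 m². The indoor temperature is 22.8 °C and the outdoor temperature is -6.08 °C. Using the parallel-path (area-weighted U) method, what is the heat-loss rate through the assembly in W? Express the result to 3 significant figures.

1400 W

U_eff = 0.884/2.67 + 0.116/0.778 = 0.3311 + 0.1491 = 0.4802
R_eff = 1/U_eff = 2.083 m²·K/W
Q = 101 × (22.8 − (-6.08)) / 2.083 = 1401 W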